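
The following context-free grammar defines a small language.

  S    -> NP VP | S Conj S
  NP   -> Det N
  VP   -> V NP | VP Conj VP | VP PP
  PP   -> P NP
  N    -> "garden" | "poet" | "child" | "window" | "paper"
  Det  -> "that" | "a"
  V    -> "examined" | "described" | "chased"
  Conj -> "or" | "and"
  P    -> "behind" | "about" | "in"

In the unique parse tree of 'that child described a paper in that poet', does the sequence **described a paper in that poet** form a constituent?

Yes

[S [NP [Det that] [N child]] [VP [VP [V described] [NP [Det a] [N paper]]] [PP [P in] [NP [Det that] [N poet]]]]]
The words 'described a paper in that poet' are exhaustively dominated by a single VP node (built by VP → VP PP), so they form a constituent.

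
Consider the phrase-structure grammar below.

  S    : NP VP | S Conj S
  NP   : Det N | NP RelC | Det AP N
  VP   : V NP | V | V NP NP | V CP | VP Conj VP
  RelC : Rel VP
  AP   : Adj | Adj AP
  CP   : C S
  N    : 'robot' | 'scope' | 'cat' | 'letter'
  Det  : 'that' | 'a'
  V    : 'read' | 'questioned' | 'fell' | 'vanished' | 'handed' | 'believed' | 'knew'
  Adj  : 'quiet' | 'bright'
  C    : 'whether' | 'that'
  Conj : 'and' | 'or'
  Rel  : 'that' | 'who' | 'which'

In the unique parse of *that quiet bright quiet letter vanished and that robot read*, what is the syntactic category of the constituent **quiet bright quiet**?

AP

S
  S
    NP
      Det: that
      AP
        Adj: quiet
        AP
          Adj: bright
          AP
            Adj: quiet
      N: letter
    VP
      V: vanished
  Conj: and
  S
    NP
      Det: that
      N: robot
    VP
      V: read
The span 'quiet bright quiet' is the AP node built by AP → Adj AP.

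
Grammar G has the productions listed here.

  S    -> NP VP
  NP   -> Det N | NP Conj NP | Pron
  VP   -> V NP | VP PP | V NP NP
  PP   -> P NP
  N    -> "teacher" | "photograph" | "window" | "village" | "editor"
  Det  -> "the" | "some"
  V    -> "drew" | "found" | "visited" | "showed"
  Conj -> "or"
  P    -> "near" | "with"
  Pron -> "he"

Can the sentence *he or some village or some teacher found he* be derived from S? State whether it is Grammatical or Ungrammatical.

[S [NP [NP [Pron he]] [Conj or] [NP [NP [Det some] [N village]] [Conj or] [NP [Det some] [N teacher]]]] [VP [V found] [NP [Pron he]]]]
Every word is introduced by a lexical rule and the phrasal rules combine the resulting categories into a single S.

Grammatical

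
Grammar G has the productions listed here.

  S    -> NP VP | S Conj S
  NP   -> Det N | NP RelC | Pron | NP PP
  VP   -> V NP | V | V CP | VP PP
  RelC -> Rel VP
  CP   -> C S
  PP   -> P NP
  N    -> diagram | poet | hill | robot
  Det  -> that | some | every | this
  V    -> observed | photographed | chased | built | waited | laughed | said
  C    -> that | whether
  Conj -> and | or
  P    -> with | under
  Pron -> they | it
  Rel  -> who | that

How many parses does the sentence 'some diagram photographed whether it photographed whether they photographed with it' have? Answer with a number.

3

Two of the 3 distinct bracketings:
[S [NP [Det some] [N diagram]] [VP [V photographed] [CP [C whether] [S [NP [Pron it]] [VP [V photographed] [CP [C whether] [S [NP [Pron they]] [VP [VP [V photographed]] [PP [P with] [NP [Pron it]]]]]]]]]]]
[S [NP [Det some] [N diagram]] [VP [V photographed] [CP [C whether] [S [NP [Pron it]] [VP [VP [V photographed] [CP [C whether] [S [NP [Pron they]] [VP [V photographed]]]]] [PP [P with] [NP [Pron it]]]]]]]]
The trees differ in how a recursive rule is bracketed over the same span.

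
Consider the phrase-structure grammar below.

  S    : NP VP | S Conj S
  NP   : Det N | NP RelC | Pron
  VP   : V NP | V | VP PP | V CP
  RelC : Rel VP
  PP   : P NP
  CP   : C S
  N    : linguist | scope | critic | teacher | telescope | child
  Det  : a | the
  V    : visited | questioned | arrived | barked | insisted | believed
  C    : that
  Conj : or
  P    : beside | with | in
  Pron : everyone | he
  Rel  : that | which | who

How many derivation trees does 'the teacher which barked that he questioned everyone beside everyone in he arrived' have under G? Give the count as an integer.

3

Two of the 3 distinct bracketings:
[S [NP [NP [Det the] [N teacher]] [RelC [Rel which] [VP [VP [VP [V barked] [CP [C that] [S [NP [Pron he]] [VP [V questioned] [NP [Pron everyone]]]]]] [PP [P beside] [NP [Pron everyone]]]] [PP [P in] [NP [Pron he]]]]]] [VP [V arrived]]]
[S [NP [NP [Det the] [N teacher]] [RelC [Rel which] [VP [VP [V barked] [CP [C that] [S [NP [Pron he]] [VP [VP [V questioned] [NP [Pron everyone]]] [PP [P beside] [NP [Pron everyone]]]]]]] [PP [P in] [NP [Pron he]]]]]] [VP [V arrived]]]
The trees differ in how a recursive rule is bracketed over the same span.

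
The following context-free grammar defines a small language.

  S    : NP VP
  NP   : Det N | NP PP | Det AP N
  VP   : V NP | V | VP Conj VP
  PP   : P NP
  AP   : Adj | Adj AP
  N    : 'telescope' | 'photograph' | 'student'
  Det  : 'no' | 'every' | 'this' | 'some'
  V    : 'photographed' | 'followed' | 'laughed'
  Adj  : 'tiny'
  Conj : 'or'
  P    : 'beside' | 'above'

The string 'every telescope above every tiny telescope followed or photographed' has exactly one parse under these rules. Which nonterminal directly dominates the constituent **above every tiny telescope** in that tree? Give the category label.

NP

[S [NP [NP [Det every] [N telescope]] [PP [P above] [NP [Det every] [AP [Adj tiny]] [N telescope]]]] [VP [VP [V followed]] [Conj or] [VP [V photographed]]]]
The span 'above every tiny telescope' is the PP node built by PP → P NP.
Its mother is the NP built by NP → NP PP.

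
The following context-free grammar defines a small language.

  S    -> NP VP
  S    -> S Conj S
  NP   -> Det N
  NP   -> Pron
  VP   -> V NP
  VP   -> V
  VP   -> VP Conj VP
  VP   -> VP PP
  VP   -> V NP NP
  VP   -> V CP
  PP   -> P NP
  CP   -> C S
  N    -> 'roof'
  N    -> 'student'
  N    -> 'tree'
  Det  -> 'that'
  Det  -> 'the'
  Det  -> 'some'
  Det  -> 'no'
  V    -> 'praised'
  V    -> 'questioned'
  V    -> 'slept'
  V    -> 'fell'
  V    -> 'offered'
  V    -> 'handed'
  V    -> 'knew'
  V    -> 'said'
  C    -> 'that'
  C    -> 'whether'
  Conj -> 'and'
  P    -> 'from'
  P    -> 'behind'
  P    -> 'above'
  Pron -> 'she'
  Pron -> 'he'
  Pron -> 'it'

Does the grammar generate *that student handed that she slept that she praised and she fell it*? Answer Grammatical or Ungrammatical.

S
  NP
    Det: that
    N: student
  VP
    V: handed
    CP
      C: that
      S
        NP
          Pron: she
        VP
          V: slept
          CP
            C: that
            S
              S
                NP
                  Pron: she
                VP
                  V: praised
              Conj: and
              S
                NP
                  Pron: she
                VP
                  V: fell
                  NP
                    Pron: it
The bracketing above is licensed at every node by one of the given productions, with S at the root.

Grammatical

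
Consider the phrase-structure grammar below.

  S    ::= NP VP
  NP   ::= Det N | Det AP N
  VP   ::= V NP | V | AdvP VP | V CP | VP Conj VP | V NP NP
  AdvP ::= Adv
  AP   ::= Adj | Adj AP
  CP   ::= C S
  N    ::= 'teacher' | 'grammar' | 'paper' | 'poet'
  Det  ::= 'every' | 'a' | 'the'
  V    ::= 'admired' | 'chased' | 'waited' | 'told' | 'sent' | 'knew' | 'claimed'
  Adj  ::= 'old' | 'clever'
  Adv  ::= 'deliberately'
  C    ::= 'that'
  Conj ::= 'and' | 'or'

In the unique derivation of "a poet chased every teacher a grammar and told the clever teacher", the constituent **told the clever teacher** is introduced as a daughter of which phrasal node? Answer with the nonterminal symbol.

VP

[S [NP [Det a] [N poet]] [VP [VP [V chased] [NP [Det every] [N teacher]] [NP [Det a] [N grammar]]] [Conj and] [VP [V told] [NP [Det the] [AP [Adj clever]] [N teacher]]]]]
The span 'told the clever teacher' is the VP node built by VP → V NP.
Its mother is the VP built by VP → VP Conj VP.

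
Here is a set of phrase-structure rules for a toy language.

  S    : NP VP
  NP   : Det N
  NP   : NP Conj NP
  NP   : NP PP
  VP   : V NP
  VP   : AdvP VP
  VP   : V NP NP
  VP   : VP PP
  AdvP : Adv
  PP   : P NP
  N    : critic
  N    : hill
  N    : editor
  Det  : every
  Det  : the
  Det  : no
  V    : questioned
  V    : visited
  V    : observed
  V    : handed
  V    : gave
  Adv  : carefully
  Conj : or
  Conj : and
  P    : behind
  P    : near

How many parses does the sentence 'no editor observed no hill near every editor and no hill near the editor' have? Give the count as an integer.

Two of the 10 distinct bracketings:
[S [NP [Det no] [N editor]] [VP [V observed] [NP [NP [NP [Det no] [N hill]] [PP [P near] [NP [Det every] [N editor]]]] [Conj and] [NP [NP [Det no] [N hill]] [PP [P near] [NP [Det the] [N editor]]]]]]]
[S [NP [Det no] [N editor]] [VP [V observed] [NP [NP [Det no] [N hill]] [PP [P near] [NP [NP [Det every] [N editor]] [Conj and] [NP [NP [Det no] [N hill]] [PP [P near] [NP [Det the] [N editor]]]]]]]]]
The trees differ in how a recursive rule is bracketed over the same span.

10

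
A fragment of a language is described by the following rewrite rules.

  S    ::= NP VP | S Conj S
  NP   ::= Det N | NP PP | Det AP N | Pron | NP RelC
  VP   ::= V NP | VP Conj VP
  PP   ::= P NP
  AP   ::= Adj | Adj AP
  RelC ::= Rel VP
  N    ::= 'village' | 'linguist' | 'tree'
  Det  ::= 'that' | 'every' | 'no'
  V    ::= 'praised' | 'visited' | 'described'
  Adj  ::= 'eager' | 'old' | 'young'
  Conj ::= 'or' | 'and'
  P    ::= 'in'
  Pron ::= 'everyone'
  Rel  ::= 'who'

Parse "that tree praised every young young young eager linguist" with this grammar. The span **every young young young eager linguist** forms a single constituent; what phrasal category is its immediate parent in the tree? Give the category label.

[S [NP [Det that] [N tree]] [VP [V praised] [NP [Det every] [AP [Adj young] [AP [Adj young] [AP [Adj young] [AP [Adj eager]]]]] [N linguist]]]]
The span 'every young young young eager linguist' is the NP node built by NP → Det AP N.
Its mother is the VP built by VP → V NP.

VP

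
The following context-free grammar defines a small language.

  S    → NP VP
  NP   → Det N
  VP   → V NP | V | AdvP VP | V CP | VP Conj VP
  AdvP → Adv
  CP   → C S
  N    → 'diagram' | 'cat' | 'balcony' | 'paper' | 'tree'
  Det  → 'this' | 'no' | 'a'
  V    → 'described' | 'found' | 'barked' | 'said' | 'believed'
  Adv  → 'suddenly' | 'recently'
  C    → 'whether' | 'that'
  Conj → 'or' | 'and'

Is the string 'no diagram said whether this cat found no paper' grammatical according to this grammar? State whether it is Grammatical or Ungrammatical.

S
  NP
    Det: no
    N: diagram
  VP
    V: said
    CP
      C: whether
      S
        NP
          Det: this
          N: cat
        VP
          V: found
          NP
            Det: no
            N: paper
Every word is introduced by a lexical rule and the phrasal rules combine the resulting categories into a single S.

Grammatical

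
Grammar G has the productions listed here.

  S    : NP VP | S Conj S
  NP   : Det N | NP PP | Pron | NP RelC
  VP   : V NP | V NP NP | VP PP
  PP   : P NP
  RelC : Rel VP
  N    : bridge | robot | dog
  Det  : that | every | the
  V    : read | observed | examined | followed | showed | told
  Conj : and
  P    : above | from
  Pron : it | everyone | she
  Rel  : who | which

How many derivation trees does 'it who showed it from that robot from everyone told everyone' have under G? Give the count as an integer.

9

Two of the 9 distinct bracketings:
[S [NP [NP [NP [Pron it]] [RelC [Rel who] [VP [V showed] [NP [Pron it]]]]] [PP [P from] [NP [NP [Det that] [N robot]] [PP [P from] [NP [Pron everyone]]]]]] [VP [V told] [NP [Pron everyone]]]]
[S [NP [NP [NP [NP [Pron it]] [RelC [Rel who] [VP [V showed] [NP [Pron it]]]]] [PP [P from] [NP [Det that] [N robot]]]] [PP [P from] [NP [Pron everyone]]]] [VP [V told] [NP [Pron everyone]]]]
The trees differ in how a recursive rule is bracketed over the same span.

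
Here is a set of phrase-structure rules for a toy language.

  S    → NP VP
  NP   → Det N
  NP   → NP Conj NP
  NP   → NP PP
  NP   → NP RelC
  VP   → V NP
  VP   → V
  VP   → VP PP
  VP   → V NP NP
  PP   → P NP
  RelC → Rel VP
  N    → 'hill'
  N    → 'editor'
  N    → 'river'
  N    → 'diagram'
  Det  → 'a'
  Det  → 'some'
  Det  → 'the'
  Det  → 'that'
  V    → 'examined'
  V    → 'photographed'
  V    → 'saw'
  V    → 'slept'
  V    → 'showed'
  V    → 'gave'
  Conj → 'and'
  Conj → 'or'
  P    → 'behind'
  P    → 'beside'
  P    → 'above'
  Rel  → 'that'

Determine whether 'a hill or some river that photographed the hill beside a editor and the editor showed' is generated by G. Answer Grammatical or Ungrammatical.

Grammatical

S
  NP
    NP
      Det: a
      N: hill
    Conj: or
    NP
      NP
        NP
          NP
            Det: some
            N: river
          RelC
            Rel: that
            VP
              V: photographed
              NP
                Det: the
                N: hill
        PP
          P: beside
          NP
            Det: a
            N: editor
      Conj: and
      NP
        Det: the
        N: editor
  VP
    V: showed
Every word is introduced by a lexical rule and the phrasal rules combine the resulting categories into a single S.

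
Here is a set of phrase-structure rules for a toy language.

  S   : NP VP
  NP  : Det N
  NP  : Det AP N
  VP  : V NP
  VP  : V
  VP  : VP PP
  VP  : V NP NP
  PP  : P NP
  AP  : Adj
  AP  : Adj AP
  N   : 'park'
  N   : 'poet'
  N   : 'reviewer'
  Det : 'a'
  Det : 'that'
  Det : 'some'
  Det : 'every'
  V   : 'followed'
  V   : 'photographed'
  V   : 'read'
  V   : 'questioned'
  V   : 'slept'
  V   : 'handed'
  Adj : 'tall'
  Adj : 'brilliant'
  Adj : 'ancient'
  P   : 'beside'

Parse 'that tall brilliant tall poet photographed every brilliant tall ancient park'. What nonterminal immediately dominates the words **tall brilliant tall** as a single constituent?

S
  NP
    Det: that
    AP
      Adj: tall
      AP
        Adj: brilliant
        AP
          Adj: tall
    N: poet
  VP
    V: photographed
    NP
      Det: every
      AP
        Adj: brilliant
        AP
          Adj: tall
          AP
            Adj: ancient
      N: park
The span 'tall brilliant tall' is the AP node built by AP → Adj AP.

AP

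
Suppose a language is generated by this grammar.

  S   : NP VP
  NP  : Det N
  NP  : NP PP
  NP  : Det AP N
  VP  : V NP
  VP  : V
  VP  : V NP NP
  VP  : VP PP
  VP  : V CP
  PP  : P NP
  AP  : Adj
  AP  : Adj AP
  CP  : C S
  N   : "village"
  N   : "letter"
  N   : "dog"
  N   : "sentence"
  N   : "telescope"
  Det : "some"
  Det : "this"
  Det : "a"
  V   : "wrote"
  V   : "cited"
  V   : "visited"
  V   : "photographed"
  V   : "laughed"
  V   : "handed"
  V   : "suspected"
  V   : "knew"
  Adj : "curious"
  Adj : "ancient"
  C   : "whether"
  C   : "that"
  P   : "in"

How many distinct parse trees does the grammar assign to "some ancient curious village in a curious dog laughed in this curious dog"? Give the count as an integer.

1

[S [NP [NP [Det some] [AP [Adj ancient] [AP [Adj curious]]] [N village]] [PP [P in] [NP [Det a] [AP [Adj curious]] [N dog]]]] [VP [VP [V laughed]] [PP [P in] [NP [Det this] [AP [Adj curious]] [N dog]]]]]
No rule offers an alternative attachment or grouping for any span, so this is the only derivation.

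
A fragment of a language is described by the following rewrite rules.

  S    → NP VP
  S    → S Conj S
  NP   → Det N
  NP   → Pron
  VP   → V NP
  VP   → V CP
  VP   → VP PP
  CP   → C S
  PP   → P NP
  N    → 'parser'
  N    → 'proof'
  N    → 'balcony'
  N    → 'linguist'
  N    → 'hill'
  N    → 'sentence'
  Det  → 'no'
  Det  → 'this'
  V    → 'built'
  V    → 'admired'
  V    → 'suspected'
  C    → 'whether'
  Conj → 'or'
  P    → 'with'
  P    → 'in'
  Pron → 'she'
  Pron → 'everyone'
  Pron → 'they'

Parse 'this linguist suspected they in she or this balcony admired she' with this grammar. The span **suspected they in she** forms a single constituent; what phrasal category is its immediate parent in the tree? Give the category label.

S

S
  S
    NP
      Det: this
      N: linguist
    VP
      VP
        V: suspected
        NP
          Pron: they
      PP
        P: in
        NP
          Pron: she
  Conj: or
  S
    NP
      Det: this
      N: balcony
    VP
      V: admired
      NP
        Pron: she
The span 'suspected they in she' is the VP node built by VP → VP PP.
Its mother is the S built by S → NP VP.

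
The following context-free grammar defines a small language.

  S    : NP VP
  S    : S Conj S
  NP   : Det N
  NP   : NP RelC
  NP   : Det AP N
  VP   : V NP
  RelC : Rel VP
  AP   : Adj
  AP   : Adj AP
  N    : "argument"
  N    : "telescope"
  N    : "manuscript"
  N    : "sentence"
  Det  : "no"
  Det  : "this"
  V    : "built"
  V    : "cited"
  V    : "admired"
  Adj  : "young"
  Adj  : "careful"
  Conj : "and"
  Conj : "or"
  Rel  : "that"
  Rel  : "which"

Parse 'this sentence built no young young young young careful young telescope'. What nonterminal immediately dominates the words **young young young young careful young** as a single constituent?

AP

[S [NP [Det this] [N sentence]] [VP [V built] [NP [Det no] [AP [Adj young] [AP [Adj young] [AP [Adj young] [AP [Adj young] [AP [Adj careful] [AP [Adj young]]]]]]] [N telescope]]]]
The span 'young young young young careful young' is the AP node built by AP → Adj AP.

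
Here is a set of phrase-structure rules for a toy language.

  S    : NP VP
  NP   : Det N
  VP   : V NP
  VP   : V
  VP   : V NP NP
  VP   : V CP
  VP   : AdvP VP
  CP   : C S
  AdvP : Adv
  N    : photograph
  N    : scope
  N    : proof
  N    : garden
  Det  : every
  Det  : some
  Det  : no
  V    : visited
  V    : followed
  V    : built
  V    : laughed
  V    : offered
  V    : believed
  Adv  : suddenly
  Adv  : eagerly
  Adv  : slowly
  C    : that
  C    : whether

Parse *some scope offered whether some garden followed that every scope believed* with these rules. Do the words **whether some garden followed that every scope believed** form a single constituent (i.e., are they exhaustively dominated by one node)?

Yes

[S [NP [Det some] [N scope]] [VP [V offered] [CP [C whether] [S [NP [Det some] [N garden]] [VP [V followed] [CP [C that] [S [NP [Det every] [N scope]] [VP [V believed]]]]]]]]]
The words 'whether some garden followed that every scope believed' are exhaustively dominated by a single CP node (built by CP → C S), so they form a constituent.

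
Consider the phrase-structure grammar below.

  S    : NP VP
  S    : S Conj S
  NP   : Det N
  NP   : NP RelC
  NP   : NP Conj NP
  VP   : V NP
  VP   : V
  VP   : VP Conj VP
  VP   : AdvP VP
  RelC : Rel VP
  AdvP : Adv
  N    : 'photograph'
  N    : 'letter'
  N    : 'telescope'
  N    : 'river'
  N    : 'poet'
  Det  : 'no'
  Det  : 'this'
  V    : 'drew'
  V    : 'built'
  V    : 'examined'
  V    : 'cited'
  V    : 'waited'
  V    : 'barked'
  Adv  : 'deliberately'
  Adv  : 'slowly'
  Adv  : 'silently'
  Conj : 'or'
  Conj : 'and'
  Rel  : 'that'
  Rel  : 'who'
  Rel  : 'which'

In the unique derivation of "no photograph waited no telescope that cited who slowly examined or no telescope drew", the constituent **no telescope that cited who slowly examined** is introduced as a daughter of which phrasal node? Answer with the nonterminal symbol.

VP

S
  S
    NP
      Det: no
      N: photograph
    VP
      V: waited
      NP
        NP
          NP
            Det: no
            N: telescope
          RelC
            Rel: that
            VP
              V: cited
        RelC
          Rel: who
          VP
            AdvP
              Adv: slowly
            VP
              V: examined
  Conj: or
  S
    NP
      Det: no
      N: telescope
    VP
      V: drew
The span 'no telescope that cited who slowly examined' is the NP node built by NP → NP RelC.
Its mother is the VP built by VP → V NP.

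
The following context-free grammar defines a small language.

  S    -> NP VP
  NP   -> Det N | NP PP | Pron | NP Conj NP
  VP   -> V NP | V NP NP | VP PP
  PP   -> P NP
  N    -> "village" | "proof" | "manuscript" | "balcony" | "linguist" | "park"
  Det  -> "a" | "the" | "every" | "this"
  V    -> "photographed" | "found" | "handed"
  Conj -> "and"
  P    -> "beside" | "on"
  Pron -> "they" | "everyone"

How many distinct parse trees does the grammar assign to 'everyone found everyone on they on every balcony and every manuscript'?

Two of the 9 distinct bracketings:
[S [NP [Pron everyone]] [VP [V found] [NP [NP [Pron everyone]] [PP [P on] [NP [NP [Pron they]] [PP [P on] [NP [NP [Det every] [N balcony]] [Conj and] [NP [Det every] [N manuscript]]]]]]]]]
[S [NP [Pron everyone]] [VP [V found] [NP [NP [Pron everyone]] [PP [P on] [NP [NP [NP [Pron they]] [PP [P on] [NP [Det every] [N balcony]]]] [Conj and] [NP [Det every] [N manuscript]]]]]]]
The trees differ in how a recursive rule is bracketed over the same span.

9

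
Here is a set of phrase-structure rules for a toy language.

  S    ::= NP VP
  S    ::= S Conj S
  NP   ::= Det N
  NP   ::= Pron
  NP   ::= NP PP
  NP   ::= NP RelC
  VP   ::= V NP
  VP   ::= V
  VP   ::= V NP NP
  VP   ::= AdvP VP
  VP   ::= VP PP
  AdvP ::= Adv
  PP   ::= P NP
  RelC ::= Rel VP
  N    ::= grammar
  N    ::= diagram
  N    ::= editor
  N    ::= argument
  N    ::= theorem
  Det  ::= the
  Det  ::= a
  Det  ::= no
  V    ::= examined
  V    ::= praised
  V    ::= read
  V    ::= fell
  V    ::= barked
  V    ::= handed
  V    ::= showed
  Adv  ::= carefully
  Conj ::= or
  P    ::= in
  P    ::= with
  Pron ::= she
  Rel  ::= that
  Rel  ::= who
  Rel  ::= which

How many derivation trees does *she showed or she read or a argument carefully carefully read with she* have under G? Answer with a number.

6

Two of the 6 distinct bracketings:
[S [S [NP [Pron she]] [VP [V showed]]] [Conj or] [S [S [NP [Pron she]] [VP [V read]]] [Conj or] [S [NP [Det a] [N argument]] [VP [AdvP [Adv carefully]] [VP [AdvP [Adv carefully]] [VP [VP [V read]] [PP [P with] [NP [Pron she]]]]]]]]]
[S [S [NP [Pron she]] [VP [V showed]]] [Conj or] [S [S [NP [Pron she]] [VP [V read]]] [Conj or] [S [NP [Det a] [N argument]] [VP [AdvP [Adv carefully]] [VP [VP [AdvP [Adv carefully]] [VP [V read]]] [PP [P with] [NP [Pron she]]]]]]]]
The trees differ in how a recursive rule is bracketed over the same span.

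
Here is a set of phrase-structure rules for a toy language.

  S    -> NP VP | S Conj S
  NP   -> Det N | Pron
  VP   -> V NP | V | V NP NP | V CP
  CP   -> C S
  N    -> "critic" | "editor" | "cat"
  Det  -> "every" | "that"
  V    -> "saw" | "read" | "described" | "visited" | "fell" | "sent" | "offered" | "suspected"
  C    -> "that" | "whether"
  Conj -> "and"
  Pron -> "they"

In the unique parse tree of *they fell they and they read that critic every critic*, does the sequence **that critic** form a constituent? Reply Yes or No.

[S [S [NP [Pron they]] [VP [V fell] [NP [Pron they]]]] [Conj and] [S [NP [Pron they]] [VP [V read] [NP [Det that] [N critic]] [NP [Det every] [N critic]]]]]
The words 'that critic' are exhaustively dominated by a single NP node (built by NP → Det N), so they form a constituent.

Yes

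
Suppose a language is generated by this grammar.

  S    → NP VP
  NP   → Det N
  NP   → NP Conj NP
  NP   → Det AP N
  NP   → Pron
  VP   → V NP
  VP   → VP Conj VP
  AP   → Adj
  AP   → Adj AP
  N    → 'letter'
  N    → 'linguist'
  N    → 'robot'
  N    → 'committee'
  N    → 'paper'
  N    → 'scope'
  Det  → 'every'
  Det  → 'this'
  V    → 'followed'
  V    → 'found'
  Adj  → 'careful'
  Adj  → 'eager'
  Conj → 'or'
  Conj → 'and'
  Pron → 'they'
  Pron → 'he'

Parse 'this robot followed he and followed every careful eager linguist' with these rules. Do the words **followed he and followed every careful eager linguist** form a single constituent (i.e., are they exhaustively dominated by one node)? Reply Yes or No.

[S [NP [Det this] [N robot]] [VP [VP [V followed] [NP [Pron he]]] [Conj and] [VP [V followed] [NP [Det every] [AP [Adj careful] [AP [Adj eager]]] [N linguist]]]]]
The words 'followed he and followed every careful eager linguist' are exhaustively dominated by a single VP node (built by VP → VP Conj VP), so they form a constituent.

Yes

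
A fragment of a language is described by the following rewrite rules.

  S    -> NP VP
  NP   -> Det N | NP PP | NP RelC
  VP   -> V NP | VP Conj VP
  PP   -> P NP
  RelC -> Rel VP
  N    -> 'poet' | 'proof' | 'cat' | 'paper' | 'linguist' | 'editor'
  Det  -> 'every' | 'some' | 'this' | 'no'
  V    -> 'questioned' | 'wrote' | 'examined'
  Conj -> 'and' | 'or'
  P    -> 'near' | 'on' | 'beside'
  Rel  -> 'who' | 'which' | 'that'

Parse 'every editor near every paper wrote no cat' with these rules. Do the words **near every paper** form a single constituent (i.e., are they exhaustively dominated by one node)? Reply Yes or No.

[S [NP [NP [Det every] [N editor]] [PP [P near] [NP [Det every] [N paper]]]] [VP [V wrote] [NP [Det no] [N cat]]]]
The words 'near every paper' are exhaustively dominated by a single PP node (built by PP → P NP), so they form a constituent.

Yes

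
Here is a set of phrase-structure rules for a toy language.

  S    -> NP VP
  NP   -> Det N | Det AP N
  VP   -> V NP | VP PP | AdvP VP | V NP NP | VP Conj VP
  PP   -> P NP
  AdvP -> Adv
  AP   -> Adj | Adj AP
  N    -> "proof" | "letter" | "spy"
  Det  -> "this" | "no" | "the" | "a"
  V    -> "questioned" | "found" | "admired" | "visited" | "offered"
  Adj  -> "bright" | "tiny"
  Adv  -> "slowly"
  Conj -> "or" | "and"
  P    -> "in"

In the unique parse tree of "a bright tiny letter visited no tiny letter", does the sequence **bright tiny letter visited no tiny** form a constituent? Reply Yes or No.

No

[S [NP [Det a] [AP [Adj bright] [AP [Adj tiny]]] [N letter]] [VP [V visited] [NP [Det no] [AP [Adj tiny]] [N letter]]]]
The smallest constituent containing 'bright tiny letter visited no tiny' is the S spanning 'a bright tiny letter visited no tiny letter'; no single node in the tree dominates exactly the given words.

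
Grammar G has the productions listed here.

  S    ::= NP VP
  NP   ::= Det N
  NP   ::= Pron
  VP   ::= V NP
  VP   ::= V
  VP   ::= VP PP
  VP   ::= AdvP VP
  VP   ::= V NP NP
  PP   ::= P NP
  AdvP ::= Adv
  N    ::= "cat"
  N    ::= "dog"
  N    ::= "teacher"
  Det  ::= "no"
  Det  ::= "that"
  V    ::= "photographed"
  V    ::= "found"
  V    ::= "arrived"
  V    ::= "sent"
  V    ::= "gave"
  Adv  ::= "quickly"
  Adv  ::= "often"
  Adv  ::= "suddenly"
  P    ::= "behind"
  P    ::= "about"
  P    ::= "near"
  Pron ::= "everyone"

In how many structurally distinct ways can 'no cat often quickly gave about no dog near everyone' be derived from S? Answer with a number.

Two of the 6 distinct bracketings:
[S [NP [Det no] [N cat]] [VP [VP [VP [AdvP [Adv often]] [VP [AdvP [Adv quickly]] [VP [V gave]]]] [PP [P about] [NP [Det no] [N dog]]]] [PP [P near] [NP [Pron everyone]]]]]
[S [NP [Det no] [N cat]] [VP [VP [AdvP [Adv often]] [VP [VP [AdvP [Adv quickly]] [VP [V gave]]] [PP [P about] [NP [Det no] [N dog]]]]] [PP [P near] [NP [Pron everyone]]]]]
The trees differ in how a recursive rule is bracketed over the same span.

6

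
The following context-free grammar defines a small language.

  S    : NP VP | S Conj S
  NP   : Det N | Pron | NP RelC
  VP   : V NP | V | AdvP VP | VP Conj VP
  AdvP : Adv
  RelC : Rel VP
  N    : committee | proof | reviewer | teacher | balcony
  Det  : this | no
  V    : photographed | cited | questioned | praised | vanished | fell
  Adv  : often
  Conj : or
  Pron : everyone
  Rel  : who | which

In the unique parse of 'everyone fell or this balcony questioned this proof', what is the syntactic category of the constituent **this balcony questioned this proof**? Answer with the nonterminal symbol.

S

S
  S
    NP
      Pron: everyone
    VP
      V: fell
  Conj: or
  S
    NP
      Det: this
      N: balcony
    VP
      V: questioned
      NP
        Det: this
        N: proof
The span 'this balcony questioned this proof' is the S node built by S → NP VP.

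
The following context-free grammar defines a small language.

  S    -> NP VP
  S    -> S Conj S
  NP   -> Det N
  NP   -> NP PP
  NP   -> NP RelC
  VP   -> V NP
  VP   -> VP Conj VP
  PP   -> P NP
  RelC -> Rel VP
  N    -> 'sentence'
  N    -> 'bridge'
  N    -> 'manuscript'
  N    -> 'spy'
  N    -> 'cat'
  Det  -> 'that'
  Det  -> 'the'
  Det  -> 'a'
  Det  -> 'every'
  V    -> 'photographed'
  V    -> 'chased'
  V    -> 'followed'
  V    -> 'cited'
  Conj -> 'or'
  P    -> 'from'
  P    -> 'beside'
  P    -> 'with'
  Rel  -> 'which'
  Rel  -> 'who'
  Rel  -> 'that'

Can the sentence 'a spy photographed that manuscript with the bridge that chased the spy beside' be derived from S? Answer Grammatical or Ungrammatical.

For S → NP VP, the only prefix that parses as NP is 'a spy', but the remainder 'photographed that manuscript with the bridge that chased the spy beside' is not a VP under these rules. The alternative S rule S → S Conj S likewise has no satisfying split.

Ungrammatical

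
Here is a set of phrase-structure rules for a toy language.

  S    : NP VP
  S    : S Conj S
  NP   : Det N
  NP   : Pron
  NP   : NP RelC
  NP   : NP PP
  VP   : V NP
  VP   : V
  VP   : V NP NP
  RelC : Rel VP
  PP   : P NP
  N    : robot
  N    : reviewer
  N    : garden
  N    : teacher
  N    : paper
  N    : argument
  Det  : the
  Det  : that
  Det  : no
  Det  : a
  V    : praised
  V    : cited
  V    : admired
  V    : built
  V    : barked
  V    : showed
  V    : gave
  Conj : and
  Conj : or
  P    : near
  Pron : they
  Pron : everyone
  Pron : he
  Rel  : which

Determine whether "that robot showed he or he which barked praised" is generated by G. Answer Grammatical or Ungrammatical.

S
  S
    NP
      Det: that
      N: robot
    VP
      V: showed
      NP
        Pron: he
  Conj: or
  S
    NP
      NP
        Pron: he
      RelC
        Rel: which
        VP
          V: barked
    VP
      V: praised
Each bracket corresponds to one application of a listed rule, so the string is derivable from S.

Grammatical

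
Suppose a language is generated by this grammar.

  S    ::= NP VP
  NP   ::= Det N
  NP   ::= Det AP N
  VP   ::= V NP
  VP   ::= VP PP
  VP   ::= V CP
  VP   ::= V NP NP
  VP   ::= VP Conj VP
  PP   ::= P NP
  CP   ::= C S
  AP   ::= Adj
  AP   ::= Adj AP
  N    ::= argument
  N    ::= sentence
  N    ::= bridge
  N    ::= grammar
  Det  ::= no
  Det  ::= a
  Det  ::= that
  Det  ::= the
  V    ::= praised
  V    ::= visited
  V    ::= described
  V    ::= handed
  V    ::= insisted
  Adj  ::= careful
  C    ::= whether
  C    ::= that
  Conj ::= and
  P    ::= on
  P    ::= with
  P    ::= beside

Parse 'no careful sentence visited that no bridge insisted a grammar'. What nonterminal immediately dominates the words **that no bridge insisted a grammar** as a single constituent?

[S [NP [Det no] [AP [Adj careful]] [N sentence]] [VP [V visited] [CP [C that] [S [NP [Det no] [N bridge]] [VP [V insisted] [NP [Det a] [N grammar]]]]]]]
The span 'that no bridge insisted a grammar' is the CP node built by CP → C S.

CP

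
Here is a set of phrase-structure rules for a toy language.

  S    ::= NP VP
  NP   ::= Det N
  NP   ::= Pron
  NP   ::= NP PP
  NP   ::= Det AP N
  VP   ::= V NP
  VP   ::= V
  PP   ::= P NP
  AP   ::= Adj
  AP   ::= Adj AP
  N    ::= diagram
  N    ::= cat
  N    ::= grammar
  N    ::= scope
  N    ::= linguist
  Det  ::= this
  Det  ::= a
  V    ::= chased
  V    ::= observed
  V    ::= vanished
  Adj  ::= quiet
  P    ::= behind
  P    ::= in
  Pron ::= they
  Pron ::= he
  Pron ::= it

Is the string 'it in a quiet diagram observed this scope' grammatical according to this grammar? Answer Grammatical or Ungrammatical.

Grammatical

[S [NP [NP [Pron it]] [PP [P in] [NP [Det a] [AP [Adj quiet]] [N diagram]]]] [VP [V observed] [NP [Det this] [N scope]]]]
Every word is introduced by a lexical rule and the phrasal rules combine the resulting categories into a single S.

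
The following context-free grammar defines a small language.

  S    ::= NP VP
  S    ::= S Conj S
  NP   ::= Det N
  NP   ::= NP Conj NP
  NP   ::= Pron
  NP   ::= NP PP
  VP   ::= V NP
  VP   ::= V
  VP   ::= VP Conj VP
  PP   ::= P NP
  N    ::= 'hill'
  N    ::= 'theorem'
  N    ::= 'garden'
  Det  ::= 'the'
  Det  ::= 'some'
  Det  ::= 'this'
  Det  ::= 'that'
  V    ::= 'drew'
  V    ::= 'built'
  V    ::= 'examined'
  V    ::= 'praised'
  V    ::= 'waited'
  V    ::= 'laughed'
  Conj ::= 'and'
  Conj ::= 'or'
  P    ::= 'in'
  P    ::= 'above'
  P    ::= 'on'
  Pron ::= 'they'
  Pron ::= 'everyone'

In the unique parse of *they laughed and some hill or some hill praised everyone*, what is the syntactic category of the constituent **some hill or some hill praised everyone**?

S
  S
    NP
      Pron: they
    VP
      V: laughed
  Conj: and
  S
    NP
      NP
        Det: some
        N: hill
      Conj: or
      NP
        Det: some
        N: hill
    VP
      V: praised
      NP
        Pron: everyone
The span 'some hill or some hill praised everyone' is the S node built by S → NP VP.

S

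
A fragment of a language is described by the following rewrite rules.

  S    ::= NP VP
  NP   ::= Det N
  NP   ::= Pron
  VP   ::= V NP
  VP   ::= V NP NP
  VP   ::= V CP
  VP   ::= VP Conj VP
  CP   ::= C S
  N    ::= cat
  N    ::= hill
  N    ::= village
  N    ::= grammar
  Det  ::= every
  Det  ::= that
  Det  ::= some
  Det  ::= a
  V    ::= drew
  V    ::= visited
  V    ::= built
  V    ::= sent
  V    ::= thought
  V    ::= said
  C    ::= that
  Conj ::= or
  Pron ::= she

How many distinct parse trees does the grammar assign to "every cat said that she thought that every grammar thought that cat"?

1

[S [NP [Det every] [N cat]] [VP [V said] [CP [C that] [S [NP [Pron she]] [VP [V thought] [CP [C that] [S [NP [Det every] [N grammar]] [VP [V thought] [NP [Det that] [N cat]]]]]]]]]]
No rule offers an alternative attachment or grouping for any span, so this is the only derivation.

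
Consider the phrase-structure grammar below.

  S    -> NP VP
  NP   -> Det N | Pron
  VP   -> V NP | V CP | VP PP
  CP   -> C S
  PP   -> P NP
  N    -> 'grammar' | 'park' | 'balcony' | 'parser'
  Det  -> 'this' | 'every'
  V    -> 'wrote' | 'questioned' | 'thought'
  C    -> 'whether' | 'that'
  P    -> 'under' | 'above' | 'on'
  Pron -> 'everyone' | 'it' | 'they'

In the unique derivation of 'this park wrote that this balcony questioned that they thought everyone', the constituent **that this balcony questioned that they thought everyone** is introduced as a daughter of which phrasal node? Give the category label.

VP

[S [NP [Det this] [N park]] [VP [V wrote] [CP [C that] [S [NP [Det this] [N balcony]] [VP [V questioned] [CP [C that] [S [NP [Pron they]] [VP [V thought] [NP [Pron everyone]]]]]]]]]]
The span 'that this balcony questioned that they thought everyone' is the CP node built by CP → C S.
Its mother is the VP built by VP → V CP.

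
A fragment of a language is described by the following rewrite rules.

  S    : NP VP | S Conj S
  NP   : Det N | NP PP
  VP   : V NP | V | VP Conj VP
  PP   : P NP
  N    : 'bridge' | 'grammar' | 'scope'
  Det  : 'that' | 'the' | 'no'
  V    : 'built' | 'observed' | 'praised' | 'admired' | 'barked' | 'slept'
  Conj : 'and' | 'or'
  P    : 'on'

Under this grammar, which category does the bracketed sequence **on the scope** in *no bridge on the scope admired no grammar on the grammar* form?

PP

S
  NP
    NP
      Det: no
      N: bridge
    PP
      P: on
      NP
        Det: the
        N: scope
  VP
    V: admired
    NP
      NP
        Det: no
        N: grammar
      PP
        P: on
        NP
          Det: the
          N: grammar
The span 'on the scope' is the PP node built by PP → P NP.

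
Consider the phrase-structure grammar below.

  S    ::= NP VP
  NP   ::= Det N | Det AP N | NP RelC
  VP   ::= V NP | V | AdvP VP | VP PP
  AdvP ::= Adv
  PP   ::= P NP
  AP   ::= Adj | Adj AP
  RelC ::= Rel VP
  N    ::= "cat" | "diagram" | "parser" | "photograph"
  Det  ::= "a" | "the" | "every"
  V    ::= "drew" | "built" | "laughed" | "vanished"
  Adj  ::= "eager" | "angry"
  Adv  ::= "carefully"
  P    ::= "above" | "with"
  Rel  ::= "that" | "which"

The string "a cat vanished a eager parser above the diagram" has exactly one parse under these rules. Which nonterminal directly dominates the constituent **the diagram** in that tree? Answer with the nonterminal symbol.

PP

[S [NP [Det a] [N cat]] [VP [VP [V vanished] [NP [Det a] [AP [Adj eager]] [N parser]]] [PP [P above] [NP [Det the] [N diagram]]]]]
The span 'the diagram' is the NP node built by NP → Det N.
Its mother is the PP built by PP → P NP.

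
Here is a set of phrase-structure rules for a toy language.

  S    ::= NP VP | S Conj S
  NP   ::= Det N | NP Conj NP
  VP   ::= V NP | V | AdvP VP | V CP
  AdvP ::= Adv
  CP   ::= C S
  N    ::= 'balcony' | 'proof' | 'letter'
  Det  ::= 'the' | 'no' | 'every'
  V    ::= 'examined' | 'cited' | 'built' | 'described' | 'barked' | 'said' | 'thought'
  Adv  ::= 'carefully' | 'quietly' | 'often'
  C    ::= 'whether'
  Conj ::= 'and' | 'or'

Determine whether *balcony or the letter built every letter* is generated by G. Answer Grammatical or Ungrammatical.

For S → NP VP, no prefix of the string parses as an NP. The alternative S rule S → S Conj S likewise has no satisfying split.

Ungrammatical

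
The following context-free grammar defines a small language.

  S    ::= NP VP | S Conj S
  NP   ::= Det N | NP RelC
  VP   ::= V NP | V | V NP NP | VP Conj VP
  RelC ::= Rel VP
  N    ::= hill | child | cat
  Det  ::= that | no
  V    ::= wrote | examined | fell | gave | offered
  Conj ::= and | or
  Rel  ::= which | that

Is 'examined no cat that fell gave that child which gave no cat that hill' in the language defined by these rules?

For S → NP VP, no prefix of the string parses as an NP. The alternative S rule S → S Conj S likewise has no satisfying split.

Ungrammatical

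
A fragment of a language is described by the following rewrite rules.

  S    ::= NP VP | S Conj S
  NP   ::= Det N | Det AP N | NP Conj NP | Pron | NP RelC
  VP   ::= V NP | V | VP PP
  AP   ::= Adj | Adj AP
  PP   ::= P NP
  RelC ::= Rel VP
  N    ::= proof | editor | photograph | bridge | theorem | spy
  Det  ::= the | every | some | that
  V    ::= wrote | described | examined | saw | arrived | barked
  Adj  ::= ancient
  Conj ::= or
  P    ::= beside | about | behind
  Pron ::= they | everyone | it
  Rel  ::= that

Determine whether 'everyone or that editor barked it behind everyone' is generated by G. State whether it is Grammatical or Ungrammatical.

S
  NP
    NP
      Pron: everyone
    Conj: or
    NP
      Det: that
      N: editor
  VP
    VP
      V: barked
      NP
        Pron: it
    PP
      P: behind
      NP
        Pron: everyone
Each bracket corresponds to one application of a listed rule, so the string is derivable from S.

Grammatical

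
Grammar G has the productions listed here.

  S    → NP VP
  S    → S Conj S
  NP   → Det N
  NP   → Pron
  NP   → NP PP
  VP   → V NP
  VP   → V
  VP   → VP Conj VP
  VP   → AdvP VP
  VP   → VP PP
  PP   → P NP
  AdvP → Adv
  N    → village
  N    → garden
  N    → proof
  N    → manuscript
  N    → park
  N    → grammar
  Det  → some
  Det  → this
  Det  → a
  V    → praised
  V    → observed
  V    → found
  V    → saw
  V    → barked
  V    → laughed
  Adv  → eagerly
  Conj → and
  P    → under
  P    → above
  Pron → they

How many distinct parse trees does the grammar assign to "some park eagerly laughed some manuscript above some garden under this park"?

9

Two of the 9 distinct bracketings:
[S [NP [Det some] [N park]] [VP [AdvP [Adv eagerly]] [VP [V laughed] [NP [NP [Det some] [N manuscript]] [PP [P above] [NP [NP [Det some] [N garden]] [PP [P under] [NP [Det this] [N park]]]]]]]]]
[S [NP [Det some] [N park]] [VP [AdvP [Adv eagerly]] [VP [V laughed] [NP [NP [NP [Det some] [N manuscript]] [PP [P above] [NP [Det some] [N garden]]]] [PP [P under] [NP [Det this] [N park]]]]]]]
The trees differ in how a recursive rule is bracketed over the same span.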